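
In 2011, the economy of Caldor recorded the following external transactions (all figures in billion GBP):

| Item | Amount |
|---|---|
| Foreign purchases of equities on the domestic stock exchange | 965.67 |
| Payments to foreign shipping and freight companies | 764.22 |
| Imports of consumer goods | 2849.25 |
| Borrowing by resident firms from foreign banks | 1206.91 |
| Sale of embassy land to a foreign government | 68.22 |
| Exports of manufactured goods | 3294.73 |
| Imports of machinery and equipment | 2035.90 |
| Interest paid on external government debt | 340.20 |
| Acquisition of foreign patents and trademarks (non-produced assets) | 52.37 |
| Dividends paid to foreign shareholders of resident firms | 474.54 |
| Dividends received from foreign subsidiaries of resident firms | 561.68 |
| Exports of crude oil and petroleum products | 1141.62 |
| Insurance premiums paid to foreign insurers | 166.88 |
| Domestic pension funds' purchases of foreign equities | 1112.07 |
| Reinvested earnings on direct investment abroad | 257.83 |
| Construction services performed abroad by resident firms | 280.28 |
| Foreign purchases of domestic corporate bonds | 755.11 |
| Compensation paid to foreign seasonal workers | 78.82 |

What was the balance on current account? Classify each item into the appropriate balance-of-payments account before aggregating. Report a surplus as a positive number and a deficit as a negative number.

Goods: 1141.62 - 2035.90 + 3294.73 - 2849.25 = -448.80
Services: 280.28 - 166.88 - 764.22 = -650.82
Primary income: 561.68 - 340.20 + 257.83 - 474.54 - 78.82 = -74.05
Current account = (-448.80) + (-650.82) + (-74.05) = -1173.67
(Excluded from the current account — financial account: foreign purchases of equities on the domestic stock exchange 965.67, borrowing by resident firms from foreign banks 1206.91, domestic pension funds' purchases of foreign equities 1112.07, foreign purchases of domestic corporate bonds 755.11; capital account: sale of embassy land to a foreign government 68.22, acquisition of foreign patents and trademarks (non-produced assets) 52.37.)

-1173.67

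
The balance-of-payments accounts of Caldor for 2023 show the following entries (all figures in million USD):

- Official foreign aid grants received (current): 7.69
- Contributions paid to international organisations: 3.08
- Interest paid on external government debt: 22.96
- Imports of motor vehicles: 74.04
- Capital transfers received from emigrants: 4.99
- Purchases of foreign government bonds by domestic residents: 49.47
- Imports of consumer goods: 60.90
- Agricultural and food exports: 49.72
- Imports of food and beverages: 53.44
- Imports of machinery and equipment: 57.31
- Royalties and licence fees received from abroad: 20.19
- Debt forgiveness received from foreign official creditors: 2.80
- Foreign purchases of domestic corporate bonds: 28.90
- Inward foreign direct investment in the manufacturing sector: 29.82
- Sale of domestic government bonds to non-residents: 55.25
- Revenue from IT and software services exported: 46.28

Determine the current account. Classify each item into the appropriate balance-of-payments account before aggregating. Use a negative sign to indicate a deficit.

Goods: -57.31 - 60.90 - 53.44 - 74.04 + 49.72 = -195.97
Services: 20.19 + 46.28 = 66.47
Primary income: -22.96
Secondary income: 7.69 - 3.08 = 4.61
Current account = (-195.97) + 66.47 + (-22.96) + 4.61 = -147.85
(Excluded from the current account — capital account: capital transfers received from emigrants 4.99, debt forgiveness received from foreign official creditors 2.80; financial account: purchases of foreign government bonds by domestic residents 49.47, foreign purchases of domestic corporate bonds 28.90, inward foreign direct investment in the manufacturing sector 29.82, sale of domestic government bonds to non-residents 55.25.)

-147.85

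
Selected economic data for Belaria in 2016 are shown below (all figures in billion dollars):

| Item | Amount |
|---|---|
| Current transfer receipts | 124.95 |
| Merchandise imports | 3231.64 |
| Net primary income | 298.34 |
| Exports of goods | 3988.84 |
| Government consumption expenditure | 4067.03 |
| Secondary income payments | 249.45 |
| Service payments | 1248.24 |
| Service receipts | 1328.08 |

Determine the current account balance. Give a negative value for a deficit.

1010.88

Goods balance = 3988.84 - 3231.64 = 757.20
Services balance = 1328.08 - 1248.24 = 79.84
Trade balance (goods + services) = 757.20 + 79.84 = 837.04
Net primary income = 298.34
Net secondary income = 124.95 - 249.45 = -124.50
Current account = 837.04 + 298.34 + (-124.50) = 1010.88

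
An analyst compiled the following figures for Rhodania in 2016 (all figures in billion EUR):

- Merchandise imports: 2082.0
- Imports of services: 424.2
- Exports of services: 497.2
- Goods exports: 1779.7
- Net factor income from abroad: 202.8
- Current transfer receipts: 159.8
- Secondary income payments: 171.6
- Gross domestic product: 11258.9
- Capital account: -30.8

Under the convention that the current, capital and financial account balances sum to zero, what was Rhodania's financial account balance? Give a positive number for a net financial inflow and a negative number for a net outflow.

Goods balance = 1779.7 - 2082.0 = -302.3
Services balance = 497.2 - 424.2 = 73.0
Trade balance (goods + services) = -302.3 + 73.0 = -229.3
Net primary income = 202.8
Net secondary income = 159.8 - 171.6 = -11.8
Current account = -229.3 + 202.8 + (-11.8) = -38.3
Financial account = -(-38.3 + (-30.8)) = 69.1

69.1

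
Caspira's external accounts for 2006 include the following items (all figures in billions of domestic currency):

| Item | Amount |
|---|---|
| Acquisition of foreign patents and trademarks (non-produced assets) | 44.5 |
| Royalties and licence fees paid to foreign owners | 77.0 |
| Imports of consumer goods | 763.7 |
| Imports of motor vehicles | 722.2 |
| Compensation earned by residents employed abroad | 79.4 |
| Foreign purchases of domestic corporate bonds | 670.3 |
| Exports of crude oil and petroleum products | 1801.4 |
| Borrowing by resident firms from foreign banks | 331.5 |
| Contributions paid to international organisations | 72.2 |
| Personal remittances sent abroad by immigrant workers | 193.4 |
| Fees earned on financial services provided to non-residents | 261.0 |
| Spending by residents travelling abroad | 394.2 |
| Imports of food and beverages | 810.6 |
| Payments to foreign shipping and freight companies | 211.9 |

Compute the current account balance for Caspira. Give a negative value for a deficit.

Goods: -763.7 - 810.6 + 1801.4 - 722.2 = -495.1
Services: 261.0 - 394.2 - 77.0 - 211.9 = -422.1
Primary income: 79.4
Secondary income: -72.2 - 193.4 = -265.6
Current account = (-495.1) + (-422.1) + 79.4 + (-265.6) = -1103.4
(Excluded from the current account — capital account: acquisition of foreign patents and trademarks (non-produced assets) 44.5; financial account: foreign purchases of domestic corporate bonds 670.3, borrowing by resident firms from foreign banks 331.5.)

-1103.4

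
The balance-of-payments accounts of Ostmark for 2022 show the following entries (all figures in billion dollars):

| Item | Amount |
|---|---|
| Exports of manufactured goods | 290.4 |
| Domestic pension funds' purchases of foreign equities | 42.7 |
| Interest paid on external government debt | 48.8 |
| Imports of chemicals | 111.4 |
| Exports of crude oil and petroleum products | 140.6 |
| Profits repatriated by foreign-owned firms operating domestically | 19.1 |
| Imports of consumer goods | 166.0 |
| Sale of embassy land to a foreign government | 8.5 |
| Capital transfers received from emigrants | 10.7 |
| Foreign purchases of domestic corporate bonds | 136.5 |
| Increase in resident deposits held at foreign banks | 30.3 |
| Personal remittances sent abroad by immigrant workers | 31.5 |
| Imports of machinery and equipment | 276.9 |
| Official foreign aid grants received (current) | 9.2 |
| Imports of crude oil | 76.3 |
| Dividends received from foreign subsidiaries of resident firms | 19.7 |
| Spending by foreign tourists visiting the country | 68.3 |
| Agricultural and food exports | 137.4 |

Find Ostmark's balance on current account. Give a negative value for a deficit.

Goods: 290.4 - 276.9 - 76.3 + 140.6 + 137.4 - 111.4 - 166.0 = -62.2
Services: 68.3
Primary income: -19.1 + 19.7 - 48.8 = -48.2
Secondary income: 9.2 - 31.5 = -22.3
Current account = (-62.2) + 68.3 + (-48.2) + (-22.3) = -64.4
(Excluded from the current account — financial account: domestic pension funds' purchases of foreign equities 42.7, foreign purchases of domestic corporate bonds 136.5, increase in resident deposits held at foreign banks 30.3; capital account: sale of embassy land to a foreign government 8.5, capital transfers received from emigrants 10.7.)

-64.4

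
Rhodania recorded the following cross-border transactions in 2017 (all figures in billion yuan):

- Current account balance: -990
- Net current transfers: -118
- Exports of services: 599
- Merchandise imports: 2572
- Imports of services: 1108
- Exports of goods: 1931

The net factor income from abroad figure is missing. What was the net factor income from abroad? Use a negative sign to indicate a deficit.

Current account = goods balance + services balance + net primary income + net secondary income
Sum of the known components = -1268
Net factor income from abroad = CA - (known components) = -990 - (-1268) = 278

278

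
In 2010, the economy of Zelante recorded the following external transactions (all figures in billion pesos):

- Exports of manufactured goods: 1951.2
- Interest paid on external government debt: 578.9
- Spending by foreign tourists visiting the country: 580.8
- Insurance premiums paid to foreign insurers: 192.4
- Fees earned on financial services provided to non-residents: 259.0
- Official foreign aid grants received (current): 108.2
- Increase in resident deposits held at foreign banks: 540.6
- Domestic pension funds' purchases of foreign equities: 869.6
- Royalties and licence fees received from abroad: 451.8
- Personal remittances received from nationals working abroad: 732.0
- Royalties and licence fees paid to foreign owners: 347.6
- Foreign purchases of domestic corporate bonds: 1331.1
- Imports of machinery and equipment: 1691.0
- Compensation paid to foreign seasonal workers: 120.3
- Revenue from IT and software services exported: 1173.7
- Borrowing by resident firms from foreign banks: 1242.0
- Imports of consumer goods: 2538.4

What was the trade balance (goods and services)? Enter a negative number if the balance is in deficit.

-352.9

Goods: 1951.2 - 1691.0 - 2538.4 = -2278.2
Services: 1173.7 + 259.0 - 192.4 + 451.8 + 580.8 - 347.6 = 1925.3
Trade balance = -2278.2 + 1925.3 = -352.9
(Excluded from the trade balance — primary income: interest paid on external government debt 578.9, compensation paid to foreign seasonal workers 120.3; secondary income: official foreign aid grants received (current) 108.2, personal remittances received from nationals working abroad 732.0; financial account: increase in resident deposits held at foreign banks 540.6, domestic pension funds' purchases of foreign equities 869.6, foreign purchases of domestic corporate bonds 1331.1, borrowing by resident firms from foreign banks 1242.0.)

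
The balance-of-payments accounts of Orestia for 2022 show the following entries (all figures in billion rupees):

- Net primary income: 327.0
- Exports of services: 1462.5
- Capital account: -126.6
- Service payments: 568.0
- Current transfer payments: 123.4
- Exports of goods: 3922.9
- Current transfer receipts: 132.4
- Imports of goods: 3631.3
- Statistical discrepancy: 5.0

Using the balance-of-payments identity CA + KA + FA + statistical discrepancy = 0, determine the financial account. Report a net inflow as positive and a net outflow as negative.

Goods balance = 3922.9 - 3631.3 = 291.6
Services balance = 1462.5 - 568.0 = 894.5
Trade balance (goods + services) = 291.6 + 894.5 = 1186.1
Net primary income = 327.0
Net secondary income = 132.4 - 123.4 = 9.0
Current account = 1186.1 + 327.0 + 9.0 = 1522.1
Financial account = -(1522.1 + (-126.6) + 5.0) = -1400.5

-1400.5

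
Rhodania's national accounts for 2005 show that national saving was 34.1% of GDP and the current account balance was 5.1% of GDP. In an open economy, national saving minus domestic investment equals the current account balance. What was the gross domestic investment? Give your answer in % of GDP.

29.0

I = S - CA = 34.1 - 5.1 = 29.0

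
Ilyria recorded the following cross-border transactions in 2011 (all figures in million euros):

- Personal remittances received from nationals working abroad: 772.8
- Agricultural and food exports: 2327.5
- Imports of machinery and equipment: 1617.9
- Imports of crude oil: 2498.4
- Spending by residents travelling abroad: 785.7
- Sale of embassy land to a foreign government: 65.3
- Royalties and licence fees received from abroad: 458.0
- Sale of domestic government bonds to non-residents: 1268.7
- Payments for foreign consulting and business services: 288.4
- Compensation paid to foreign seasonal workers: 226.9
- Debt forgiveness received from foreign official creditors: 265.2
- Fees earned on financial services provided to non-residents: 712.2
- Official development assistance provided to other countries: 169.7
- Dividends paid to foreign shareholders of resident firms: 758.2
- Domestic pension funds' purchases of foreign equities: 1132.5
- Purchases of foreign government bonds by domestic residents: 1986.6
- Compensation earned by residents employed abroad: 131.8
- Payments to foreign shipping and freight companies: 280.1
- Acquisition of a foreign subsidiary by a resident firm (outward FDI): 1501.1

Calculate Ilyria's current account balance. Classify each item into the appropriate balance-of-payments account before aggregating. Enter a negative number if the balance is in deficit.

Goods: -2498.4 - 1617.9 + 2327.5 = -1788.8
Services: 712.2 + 458.0 - 288.4 - 280.1 - 785.7 = -184.0
Primary income: -226.9 + 131.8 - 758.2 = -853.3
Secondary income: -169.7 + 772.8 = 603.1
Current account = (-1788.8) + (-184.0) + (-853.3) + 603.1 = -2223.0
(Excluded from the current account — capital account: sale of embassy land to a foreign government 65.3, debt forgiveness received from foreign official creditors 265.2; financial account: sale of domestic government bonds to non-residents 1268.7, domestic pension funds' purchases of foreign equities 1132.5, purchases of foreign government bonds by domestic residents 1986.6, acquisition of a foreign subsidiary by a resident firm (outward FDI) 1501.1.)

-2223.0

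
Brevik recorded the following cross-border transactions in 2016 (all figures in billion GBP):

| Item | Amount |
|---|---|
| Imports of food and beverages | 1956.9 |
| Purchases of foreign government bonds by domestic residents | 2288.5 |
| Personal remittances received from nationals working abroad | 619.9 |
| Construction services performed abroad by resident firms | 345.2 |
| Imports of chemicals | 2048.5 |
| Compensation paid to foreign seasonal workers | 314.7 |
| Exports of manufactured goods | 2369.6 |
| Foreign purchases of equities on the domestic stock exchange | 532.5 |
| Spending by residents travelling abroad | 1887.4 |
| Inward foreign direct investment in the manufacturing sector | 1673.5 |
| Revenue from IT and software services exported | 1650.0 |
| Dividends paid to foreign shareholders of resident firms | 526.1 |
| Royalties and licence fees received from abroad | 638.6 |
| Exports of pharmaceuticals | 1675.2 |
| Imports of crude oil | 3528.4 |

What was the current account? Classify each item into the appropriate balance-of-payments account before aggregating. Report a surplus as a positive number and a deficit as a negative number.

Goods: -1956.9 - 2048.5 + 2369.6 + 1675.2 - 3528.4 = -3489.0
Services: 345.2 + 638.6 - 1887.4 + 1650.0 = 746.4
Primary income: -314.7 - 526.1 = -840.8
Secondary income: 619.9
Current account = (-3489.0) + 746.4 + (-840.8) + 619.9 = -2963.5
(Excluded from the current account — financial account: purchases of foreign government bonds by domestic residents 2288.5, foreign purchases of equities on the domestic stock exchange 532.5, inward foreign direct investment in the manufacturing sector 1673.5.)

-2963.5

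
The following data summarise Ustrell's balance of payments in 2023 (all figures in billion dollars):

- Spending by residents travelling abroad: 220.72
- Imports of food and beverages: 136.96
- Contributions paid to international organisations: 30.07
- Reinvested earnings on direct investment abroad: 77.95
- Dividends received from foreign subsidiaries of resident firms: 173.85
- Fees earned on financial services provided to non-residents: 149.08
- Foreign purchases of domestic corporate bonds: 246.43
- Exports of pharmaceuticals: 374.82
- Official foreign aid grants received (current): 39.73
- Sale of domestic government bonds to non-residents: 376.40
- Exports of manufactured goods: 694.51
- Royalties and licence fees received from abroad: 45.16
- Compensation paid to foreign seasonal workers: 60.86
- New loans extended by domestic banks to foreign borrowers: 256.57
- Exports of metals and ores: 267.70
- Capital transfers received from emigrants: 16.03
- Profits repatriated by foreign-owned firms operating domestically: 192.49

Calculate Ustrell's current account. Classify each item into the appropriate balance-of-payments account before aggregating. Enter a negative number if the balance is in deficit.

Goods: -136.96 + 267.70 + 694.51 + 374.82 = 1200.07
Services: -220.72 + 45.16 + 149.08 = -26.48
Primary income: 173.85 - 192.49 + 77.95 - 60.86 = -1.55
Secondary income: 39.73 - 30.07 = 9.66
Current account = 1200.07 + (-26.48) + (-1.55) + 9.66 = 1181.70
(Excluded from the current account — financial account: foreign purchases of domestic corporate bonds 246.43, sale of domestic government bonds to non-residents 376.40, new loans extended by domestic banks to foreign borrowers 256.57; capital account: capital transfers received from emigrants 16.03.)

1181.70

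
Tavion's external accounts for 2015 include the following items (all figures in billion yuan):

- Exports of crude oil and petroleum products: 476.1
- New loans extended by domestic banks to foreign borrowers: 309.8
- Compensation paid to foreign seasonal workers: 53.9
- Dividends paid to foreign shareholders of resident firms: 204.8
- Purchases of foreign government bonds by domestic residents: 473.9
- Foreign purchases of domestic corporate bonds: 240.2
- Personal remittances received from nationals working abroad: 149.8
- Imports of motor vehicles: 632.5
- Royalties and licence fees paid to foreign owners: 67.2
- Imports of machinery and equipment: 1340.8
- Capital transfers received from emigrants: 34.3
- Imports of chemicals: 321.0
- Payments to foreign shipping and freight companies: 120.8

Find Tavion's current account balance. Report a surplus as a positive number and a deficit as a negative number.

-2115.1

Goods: 476.1 - 1340.8 - 321.0 - 632.5 = -1818.2
Services: -120.8 - 67.2 = -188.0
Primary income: -204.8 - 53.9 = -258.7
Secondary income: 149.8
Current account = (-1818.2) + (-188.0) + (-258.7) + 149.8 = -2115.1
(Excluded from the current account — financial account: new loans extended by domestic banks to foreign borrowers 309.8, purchases of foreign government bonds by domestic residents 473.9, foreign purchases of domestic corporate bonds 240.2; capital account: capital transfers received from emigrants 34.3.)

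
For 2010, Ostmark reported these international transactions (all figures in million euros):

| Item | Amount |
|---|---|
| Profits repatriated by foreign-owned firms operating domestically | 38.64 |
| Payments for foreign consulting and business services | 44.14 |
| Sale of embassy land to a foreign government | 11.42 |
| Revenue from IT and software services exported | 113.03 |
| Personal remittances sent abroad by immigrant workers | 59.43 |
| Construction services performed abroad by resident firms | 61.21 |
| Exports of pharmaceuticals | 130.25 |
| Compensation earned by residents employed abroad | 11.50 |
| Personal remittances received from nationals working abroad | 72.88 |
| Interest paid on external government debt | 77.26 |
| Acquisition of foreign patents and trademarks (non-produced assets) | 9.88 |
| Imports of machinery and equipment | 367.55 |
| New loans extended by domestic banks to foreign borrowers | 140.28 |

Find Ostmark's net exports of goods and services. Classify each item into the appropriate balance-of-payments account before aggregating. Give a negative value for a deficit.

Goods: 130.25 - 367.55 = -237.30
Services: 113.03 - 44.14 + 61.21 = 130.10
Trade balance = -237.30 + 130.10 = -107.20
(Excluded from the trade balance — primary income: profits repatriated by foreign-owned firms operating domestically 38.64, compensation earned by residents employed abroad 11.50, interest paid on external government debt 77.26; capital account: sale of embassy land to a foreign government 11.42, acquisition of foreign patents and trademarks (non-produced assets) 9.88; secondary income: personal remittances sent abroad by immigrant workers 59.43, personal remittances received from nationals working abroad 72.88; financial account: new loans extended by domestic banks to foreign borrowers 140.28.)

-107.20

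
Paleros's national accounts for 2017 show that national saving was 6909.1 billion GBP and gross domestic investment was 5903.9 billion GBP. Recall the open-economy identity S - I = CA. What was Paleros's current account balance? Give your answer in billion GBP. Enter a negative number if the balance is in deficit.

1005.2

CA = S - I = 6909.1 - 5903.9 = 1005.2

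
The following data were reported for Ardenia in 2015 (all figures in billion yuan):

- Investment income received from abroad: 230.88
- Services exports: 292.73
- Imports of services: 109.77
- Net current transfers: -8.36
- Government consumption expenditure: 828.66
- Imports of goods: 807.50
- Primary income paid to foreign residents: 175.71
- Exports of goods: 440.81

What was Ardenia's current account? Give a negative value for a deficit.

Goods balance = 440.81 - 807.50 = -366.69
Services balance = 292.73 - 109.77 = 182.96
Trade balance (goods + services) = -366.69 + 182.96 = -183.73
Net primary income = 230.88 - 175.71 = 55.17
Net secondary income = -8.36
Current account = -183.73 + 55.17 + (-8.36) = -136.92

-136.92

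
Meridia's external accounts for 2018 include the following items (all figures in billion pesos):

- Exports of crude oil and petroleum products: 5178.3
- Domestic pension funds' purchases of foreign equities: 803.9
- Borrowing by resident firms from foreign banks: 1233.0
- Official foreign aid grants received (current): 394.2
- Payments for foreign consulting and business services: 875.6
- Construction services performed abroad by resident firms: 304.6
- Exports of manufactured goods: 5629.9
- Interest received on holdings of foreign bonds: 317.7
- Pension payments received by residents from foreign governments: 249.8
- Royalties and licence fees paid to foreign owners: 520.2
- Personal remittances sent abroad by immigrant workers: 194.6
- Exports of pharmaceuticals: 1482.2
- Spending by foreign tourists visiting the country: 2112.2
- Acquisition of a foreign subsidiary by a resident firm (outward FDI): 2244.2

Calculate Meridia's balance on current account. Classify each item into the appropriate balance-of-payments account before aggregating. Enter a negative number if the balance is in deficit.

14078.5

Goods: 5629.9 + 5178.3 + 1482.2 = 12290.4
Services: 2112.2 - 520.2 + 304.6 - 875.6 = 1021.0
Primary income: 317.7
Secondary income: 249.8 + 394.2 - 194.6 = 449.4
Current account = 12290.4 + 1021.0 + 317.7 + 449.4 = 14078.5
(Excluded from the current account — financial account: domestic pension funds' purchases of foreign equities 803.9, borrowing by resident firms from foreign banks 1233.0, acquisition of a foreign subsidiary by a resident firm (outward FDI) 2244.2.)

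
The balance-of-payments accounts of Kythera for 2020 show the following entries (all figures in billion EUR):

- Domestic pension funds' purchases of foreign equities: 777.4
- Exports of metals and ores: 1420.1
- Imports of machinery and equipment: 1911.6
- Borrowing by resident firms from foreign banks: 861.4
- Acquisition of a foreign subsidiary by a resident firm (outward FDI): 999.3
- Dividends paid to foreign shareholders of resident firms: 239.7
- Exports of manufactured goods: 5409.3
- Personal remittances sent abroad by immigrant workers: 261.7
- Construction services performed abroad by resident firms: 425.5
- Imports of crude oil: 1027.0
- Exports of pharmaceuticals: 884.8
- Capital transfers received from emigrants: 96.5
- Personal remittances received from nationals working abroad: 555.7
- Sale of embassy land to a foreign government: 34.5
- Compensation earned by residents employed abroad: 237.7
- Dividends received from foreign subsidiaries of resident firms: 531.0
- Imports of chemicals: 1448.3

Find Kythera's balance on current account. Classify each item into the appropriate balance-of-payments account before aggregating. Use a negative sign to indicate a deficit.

Goods: -1027.0 + 1420.1 + 884.8 + 5409.3 - 1448.3 - 1911.6 = 3327.3
Services: 425.5
Primary income: 237.7 - 239.7 + 531.0 = 529.0
Secondary income: 555.7 - 261.7 = 294.0
Current account = 3327.3 + 425.5 + 529.0 + 294.0 = 4575.8
(Excluded from the current account — financial account: domestic pension funds' purchases of foreign equities 777.4, borrowing by resident firms from foreign banks 861.4, acquisition of a foreign subsidiary by a resident firm (outward FDI) 999.3; capital account: capital transfers received from emigrants 96.5, sale of embassy land to a foreign government 34.5.)

4575.8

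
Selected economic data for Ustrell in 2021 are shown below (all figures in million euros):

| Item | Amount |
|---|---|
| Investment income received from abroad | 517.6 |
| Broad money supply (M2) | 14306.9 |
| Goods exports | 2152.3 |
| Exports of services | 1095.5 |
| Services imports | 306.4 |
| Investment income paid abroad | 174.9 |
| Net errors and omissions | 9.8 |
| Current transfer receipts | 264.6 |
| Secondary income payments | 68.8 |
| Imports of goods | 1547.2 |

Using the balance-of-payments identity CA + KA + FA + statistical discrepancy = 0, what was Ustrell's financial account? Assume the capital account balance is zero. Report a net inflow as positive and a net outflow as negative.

Goods balance = 2152.3 - 1547.2 = 605.1
Services balance = 1095.5 - 306.4 = 789.1
Trade balance (goods + services) = 605.1 + 789.1 = 1394.2
Net primary income = 517.6 - 174.9 = 342.7
Net secondary income = 264.6 - 68.8 = 195.8
Current account = 1394.2 + 342.7 + 195.8 = 1932.7
Financial account = -(1932.7 + 9.8) = -1942.5

-1942.5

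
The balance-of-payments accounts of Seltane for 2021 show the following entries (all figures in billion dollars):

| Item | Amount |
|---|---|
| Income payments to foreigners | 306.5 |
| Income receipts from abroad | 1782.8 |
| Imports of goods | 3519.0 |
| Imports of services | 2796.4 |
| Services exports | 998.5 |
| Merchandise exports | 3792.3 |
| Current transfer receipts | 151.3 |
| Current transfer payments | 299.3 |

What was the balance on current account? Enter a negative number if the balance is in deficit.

-196.3

Goods balance = 3792.3 - 3519.0 = 273.3
Services balance = 998.5 - 2796.4 = -1797.9
Trade balance (goods + services) = 273.3 + (-1797.9) = -1524.6
Net primary income = 1782.8 - 306.5 = 1476.3
Net secondary income = 151.3 - 299.3 = -148.0
Current account = -1524.6 + 1476.3 + (-148.0) = -196.3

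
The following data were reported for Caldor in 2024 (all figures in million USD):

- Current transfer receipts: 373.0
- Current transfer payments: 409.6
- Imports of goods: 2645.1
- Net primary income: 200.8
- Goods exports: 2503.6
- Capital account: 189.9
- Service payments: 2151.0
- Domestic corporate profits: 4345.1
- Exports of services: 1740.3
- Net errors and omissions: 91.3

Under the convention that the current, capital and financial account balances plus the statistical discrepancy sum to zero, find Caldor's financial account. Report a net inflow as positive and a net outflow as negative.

Goods balance = 2503.6 - 2645.1 = -141.5
Services balance = 1740.3 - 2151.0 = -410.7
Trade balance (goods + services) = -141.5 + (-410.7) = -552.2
Net primary income = 200.8
Net secondary income = 373.0 - 409.6 = -36.6
Current account = -552.2 + 200.8 + (-36.6) = -388.0
Financial account = -(-388.0 + 189.9 + 91.3) = 106.8

106.8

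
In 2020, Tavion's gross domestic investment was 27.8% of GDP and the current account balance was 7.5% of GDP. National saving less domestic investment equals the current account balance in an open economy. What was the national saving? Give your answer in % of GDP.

35.3

S - I = CA (net lending to the rest of the world).
S = I + CA = 27.8 + 7.5 = 35.3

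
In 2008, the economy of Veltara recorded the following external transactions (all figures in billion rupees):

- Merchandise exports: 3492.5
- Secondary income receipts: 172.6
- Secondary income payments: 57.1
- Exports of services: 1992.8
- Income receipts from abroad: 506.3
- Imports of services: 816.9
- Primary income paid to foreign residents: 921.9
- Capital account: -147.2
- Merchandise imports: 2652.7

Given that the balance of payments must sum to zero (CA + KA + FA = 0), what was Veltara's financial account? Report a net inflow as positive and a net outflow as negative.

-1568.4

Goods balance = 3492.5 - 2652.7 = 839.8
Services balance = 1992.8 - 816.9 = 1175.9
Trade balance (goods + services) = 839.8 + 1175.9 = 2015.7
Net primary income = 506.3 - 921.9 = -415.6
Net secondary income = 172.6 - 57.1 = 115.5
Current account = 2015.7 + (-415.6) + 115.5 = 1715.6
Financial account = -(1715.6 + (-147.2)) = -1568.4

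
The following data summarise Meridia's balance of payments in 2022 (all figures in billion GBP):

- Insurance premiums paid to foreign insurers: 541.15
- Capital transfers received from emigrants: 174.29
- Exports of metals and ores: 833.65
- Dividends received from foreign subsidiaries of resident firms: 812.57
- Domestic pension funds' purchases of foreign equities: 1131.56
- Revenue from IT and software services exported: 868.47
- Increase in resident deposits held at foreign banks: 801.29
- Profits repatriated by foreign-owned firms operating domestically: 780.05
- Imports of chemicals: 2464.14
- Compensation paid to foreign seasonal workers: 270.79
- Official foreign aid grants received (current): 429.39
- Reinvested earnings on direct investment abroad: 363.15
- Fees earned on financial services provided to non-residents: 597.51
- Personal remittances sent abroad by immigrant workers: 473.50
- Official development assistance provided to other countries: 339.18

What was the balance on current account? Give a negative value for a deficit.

-964.07

Goods: 833.65 - 2464.14 = -1630.49
Services: 868.47 + 597.51 - 541.15 = 924.83
Primary income: 812.57 + 363.15 - 270.79 - 780.05 = 124.88
Secondary income: -473.50 - 339.18 + 429.39 = -383.29
Current account = (-1630.49) + 924.83 + 124.88 + (-383.29) = -964.07
(Excluded from the current account — capital account: capital transfers received from emigrants 174.29; financial account: domestic pension funds' purchases of foreign equities 1131.56, increase in resident deposits held at foreign banks 801.29.)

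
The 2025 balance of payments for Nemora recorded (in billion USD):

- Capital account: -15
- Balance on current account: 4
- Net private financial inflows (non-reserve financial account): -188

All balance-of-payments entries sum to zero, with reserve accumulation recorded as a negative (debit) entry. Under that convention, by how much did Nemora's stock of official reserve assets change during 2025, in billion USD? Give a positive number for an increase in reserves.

Official reserve transactions balance = -(4 + (-15) + (-188)) = 199
An accumulation of reserves is recorded as a debit (negative entry), so the change in the stock of reserves is the negative of that balance.
Change in official reserves = -(199) = -199

-199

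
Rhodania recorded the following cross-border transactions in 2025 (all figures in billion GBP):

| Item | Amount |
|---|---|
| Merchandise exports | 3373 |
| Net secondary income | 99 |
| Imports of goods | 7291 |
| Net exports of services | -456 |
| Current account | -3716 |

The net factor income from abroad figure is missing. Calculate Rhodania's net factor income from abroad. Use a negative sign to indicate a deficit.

Current account = goods balance + services balance + net primary income + net secondary income
Sum of the known components = -4275
Net factor income from abroad = CA - (known components) = -3716 - (-4275) = 559

559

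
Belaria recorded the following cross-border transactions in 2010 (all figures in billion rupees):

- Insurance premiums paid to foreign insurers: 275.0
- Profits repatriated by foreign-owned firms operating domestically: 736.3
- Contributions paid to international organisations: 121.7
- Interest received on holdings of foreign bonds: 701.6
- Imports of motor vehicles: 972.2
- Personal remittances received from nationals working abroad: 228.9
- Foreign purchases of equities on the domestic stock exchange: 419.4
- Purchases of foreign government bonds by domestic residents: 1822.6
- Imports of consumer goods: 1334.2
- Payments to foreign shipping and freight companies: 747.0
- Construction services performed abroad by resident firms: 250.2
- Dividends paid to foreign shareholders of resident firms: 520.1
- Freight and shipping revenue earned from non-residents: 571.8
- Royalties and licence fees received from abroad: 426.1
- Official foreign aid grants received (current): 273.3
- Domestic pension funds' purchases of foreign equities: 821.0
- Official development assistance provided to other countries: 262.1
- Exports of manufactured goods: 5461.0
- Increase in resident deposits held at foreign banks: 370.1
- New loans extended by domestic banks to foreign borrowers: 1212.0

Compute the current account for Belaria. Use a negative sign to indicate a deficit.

2944.3

Goods: -1334.2 - 972.2 + 5461.0 = 3154.6
Services: -747.0 + 426.1 - 275.0 + 571.8 + 250.2 = 226.1
Primary income: -736.3 - 520.1 + 701.6 = -554.8
Secondary income: -262.1 + 228.9 - 121.7 + 273.3 = 118.4
Current account = 3154.6 + 226.1 + (-554.8) + 118.4 = 2944.3
(Excluded from the current account — financial account: foreign purchases of equities on the domestic stock exchange 419.4, purchases of foreign government bonds by domestic residents 1822.6, domestic pension funds' purchases of foreign equities 821.0, increase in resident deposits held at foreign banks 370.1, new loans extended by domestic banks to foreign borrowers 1212.0.)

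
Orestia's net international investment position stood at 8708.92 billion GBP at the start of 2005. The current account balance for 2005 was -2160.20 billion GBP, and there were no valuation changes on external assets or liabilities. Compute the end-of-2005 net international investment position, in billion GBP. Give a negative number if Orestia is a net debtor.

6548.72

With no valuation effects, change in NIIP = current account = -2160.20
End-of-year NIIP = 8708.92 + (-2160.20) = 6548.72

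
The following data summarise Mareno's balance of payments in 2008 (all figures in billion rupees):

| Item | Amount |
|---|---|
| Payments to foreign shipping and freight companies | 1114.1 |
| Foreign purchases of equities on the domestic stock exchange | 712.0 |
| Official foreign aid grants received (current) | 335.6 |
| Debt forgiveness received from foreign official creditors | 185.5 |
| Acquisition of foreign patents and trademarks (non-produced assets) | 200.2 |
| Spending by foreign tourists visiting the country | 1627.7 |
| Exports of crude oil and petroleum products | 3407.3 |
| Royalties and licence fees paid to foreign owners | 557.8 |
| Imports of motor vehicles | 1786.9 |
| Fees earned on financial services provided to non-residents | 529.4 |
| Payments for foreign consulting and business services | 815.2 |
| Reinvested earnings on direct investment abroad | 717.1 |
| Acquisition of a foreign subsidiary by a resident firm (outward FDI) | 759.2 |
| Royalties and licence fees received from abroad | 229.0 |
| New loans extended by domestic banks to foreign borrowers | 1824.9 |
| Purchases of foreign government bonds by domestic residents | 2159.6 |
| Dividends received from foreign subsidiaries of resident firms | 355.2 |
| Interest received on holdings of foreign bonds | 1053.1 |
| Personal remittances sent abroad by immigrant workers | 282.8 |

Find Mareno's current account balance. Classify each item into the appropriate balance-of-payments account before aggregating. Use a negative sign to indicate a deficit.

Goods: -1786.9 + 3407.3 = 1620.4
Services: 1627.7 + 229.0 + 529.4 - 557.8 - 815.2 - 1114.1 = -101.0
Primary income: 1053.1 + 717.1 + 355.2 = 2125.4
Secondary income: -282.8 + 335.6 = 52.8
Current account = 1620.4 + (-101.0) + 2125.4 + 52.8 = 3697.6
(Excluded from the current account — financial account: foreign purchases of equities on the domestic stock exchange 712.0, acquisition of a foreign subsidiary by a resident firm (outward FDI) 759.2, new loans extended by domestic banks to foreign borrowers 1824.9, purchases of foreign government bonds by domestic residents 2159.6; capital account: debt forgiveness received from foreign official creditors 185.5, acquisition of foreign patents and trademarks (non-produced assets) 200.2.)

3697.6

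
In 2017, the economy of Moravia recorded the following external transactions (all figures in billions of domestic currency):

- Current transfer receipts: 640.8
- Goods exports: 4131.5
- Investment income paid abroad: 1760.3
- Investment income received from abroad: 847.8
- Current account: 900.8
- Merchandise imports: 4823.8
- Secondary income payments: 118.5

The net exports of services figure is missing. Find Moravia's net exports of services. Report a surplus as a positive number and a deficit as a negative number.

1983.3

Current account = goods balance + services balance + net primary income + net secondary income
Sum of the known components = -1082.5
Net exports of services = CA - (known components) = 900.8 - (-1082.5) = 1983.3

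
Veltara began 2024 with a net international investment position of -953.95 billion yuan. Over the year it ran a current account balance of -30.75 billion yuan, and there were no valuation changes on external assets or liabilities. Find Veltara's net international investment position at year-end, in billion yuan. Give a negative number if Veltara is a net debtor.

-984.70

With no valuation effects, change in NIIP = current account = -30.75
End-of-year NIIP = -953.95 + (-30.75) = -984.70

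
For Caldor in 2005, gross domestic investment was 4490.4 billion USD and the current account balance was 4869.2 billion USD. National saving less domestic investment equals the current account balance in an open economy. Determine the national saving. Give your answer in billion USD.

S = I + CA = 4490.4 + 4869.2 = 9359.6

9359.6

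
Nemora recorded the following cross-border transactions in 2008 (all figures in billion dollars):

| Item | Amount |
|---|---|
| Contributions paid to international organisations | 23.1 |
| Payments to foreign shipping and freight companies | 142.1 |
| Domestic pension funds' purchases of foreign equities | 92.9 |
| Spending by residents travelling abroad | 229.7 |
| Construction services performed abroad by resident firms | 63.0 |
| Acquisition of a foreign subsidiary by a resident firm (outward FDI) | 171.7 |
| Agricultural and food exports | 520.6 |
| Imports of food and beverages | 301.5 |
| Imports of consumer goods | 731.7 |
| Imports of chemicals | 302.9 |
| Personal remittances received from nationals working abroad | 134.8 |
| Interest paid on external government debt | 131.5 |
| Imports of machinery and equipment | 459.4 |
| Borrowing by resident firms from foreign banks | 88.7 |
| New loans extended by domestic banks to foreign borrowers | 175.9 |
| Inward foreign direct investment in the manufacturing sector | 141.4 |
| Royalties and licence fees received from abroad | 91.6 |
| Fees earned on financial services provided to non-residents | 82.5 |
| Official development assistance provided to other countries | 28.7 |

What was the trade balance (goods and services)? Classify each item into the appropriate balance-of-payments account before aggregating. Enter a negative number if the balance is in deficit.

Goods: -301.5 + 520.6 - 459.4 - 302.9 - 731.7 = -1274.9
Services: 63.0 - 229.7 + 91.6 + 82.5 - 142.1 = -134.7
Trade balance = -1274.9 + (-134.7) = -1409.6
(Excluded from the trade balance — secondary income: contributions paid to international organisations 23.1, personal remittances received from nationals working abroad 134.8, official development assistance provided to other countries 28.7; financial account: domestic pension funds' purchases of foreign equities 92.9, acquisition of a foreign subsidiary by a resident firm (outward FDI) 171.7, borrowing by resident firms from foreign banks 88.7, new loans extended by domestic banks to foreign borrowers 175.9, inward foreign direct investment in the manufacturing sector 141.4; primary income: interest paid on external government debt 131.5.)

-1409.6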